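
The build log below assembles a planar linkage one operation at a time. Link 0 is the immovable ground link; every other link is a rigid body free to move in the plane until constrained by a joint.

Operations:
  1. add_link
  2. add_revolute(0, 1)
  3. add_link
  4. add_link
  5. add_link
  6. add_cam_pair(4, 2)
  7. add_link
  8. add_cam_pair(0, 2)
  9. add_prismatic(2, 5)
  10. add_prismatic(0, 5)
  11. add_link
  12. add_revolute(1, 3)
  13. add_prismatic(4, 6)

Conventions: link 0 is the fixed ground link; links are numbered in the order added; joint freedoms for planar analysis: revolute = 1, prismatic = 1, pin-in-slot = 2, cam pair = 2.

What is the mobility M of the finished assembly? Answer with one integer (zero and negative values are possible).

L=1 J1=0 J2=0
add link → L=2 J1=0 J2=0
R@0,1 dof=1 J1 → L=2 J1=1 J2=0
add link → L=3 J1=1 J2=0
add link → L=4 J1=1 J2=0
add link → L=5 J1=1 J2=0
C@4,2 dof=2 J2 → L=5 J1=1 J2=1
add link → L=6 J1=1 J2=1
C@0,2 dof=2 J2 → L=6 J1=1 J2=2
P@2,5 dof=1 J1 → L=6 J1=2 J2=2
P@0,5 dof=1 J1 → L=6 J1=3 J2=2
add link → L=7 J1=3 J2=2
R@1,3 dof=1 J1 → L=7 J1=4 J2=2
P@4,6 dof=1 J1 → L=7 J1=5 J2=2
M=3(L−1)−2J1−J2=3·6−2·5−2=6

M = 6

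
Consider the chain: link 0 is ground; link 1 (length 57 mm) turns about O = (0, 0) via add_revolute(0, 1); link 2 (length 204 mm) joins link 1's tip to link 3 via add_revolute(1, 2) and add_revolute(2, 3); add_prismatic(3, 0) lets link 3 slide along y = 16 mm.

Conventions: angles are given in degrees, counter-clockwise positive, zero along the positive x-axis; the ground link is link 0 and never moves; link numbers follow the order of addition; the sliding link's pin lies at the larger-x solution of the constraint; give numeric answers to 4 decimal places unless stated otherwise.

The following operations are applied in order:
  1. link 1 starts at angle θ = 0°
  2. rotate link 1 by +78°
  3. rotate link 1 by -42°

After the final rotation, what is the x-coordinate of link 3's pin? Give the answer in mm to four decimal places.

geometry: r = 57 mm, L = 204 mm, e = 16 mm; θ starts at 0°
rotate link 1 by +78°: θ ← 0° +78° = 78°
rotate link 1 by -42°: θ ← 78° -42° = 36°
crank pin P = (r cos θ, r sin θ) = (46.113969, 33.503759)
h = r sin θ − e = 33.503759 − 16 = 17.503759
x = r cos θ + √(L² − h²) = 46.113969 + 203.247677 = 249.361646

249.3616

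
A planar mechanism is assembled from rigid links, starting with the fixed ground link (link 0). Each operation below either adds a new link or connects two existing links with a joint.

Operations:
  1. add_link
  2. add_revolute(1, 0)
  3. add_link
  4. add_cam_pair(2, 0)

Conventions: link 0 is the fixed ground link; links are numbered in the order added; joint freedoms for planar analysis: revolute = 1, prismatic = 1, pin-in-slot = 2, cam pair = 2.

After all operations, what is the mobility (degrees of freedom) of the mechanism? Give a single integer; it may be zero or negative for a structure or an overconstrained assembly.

L=1 J1=0 J2=0
add link → L=2 J1=0 J2=0
R@1,0 dof=1 J1 → L=2 J1=1 J2=0
add link → L=3 J1=1 J2=0
C@2,0 dof=2 J2 → L=3 J1=1 J2=1
M=3(L−1)−2J1−J2=3·2−2·1−1=3

M = 3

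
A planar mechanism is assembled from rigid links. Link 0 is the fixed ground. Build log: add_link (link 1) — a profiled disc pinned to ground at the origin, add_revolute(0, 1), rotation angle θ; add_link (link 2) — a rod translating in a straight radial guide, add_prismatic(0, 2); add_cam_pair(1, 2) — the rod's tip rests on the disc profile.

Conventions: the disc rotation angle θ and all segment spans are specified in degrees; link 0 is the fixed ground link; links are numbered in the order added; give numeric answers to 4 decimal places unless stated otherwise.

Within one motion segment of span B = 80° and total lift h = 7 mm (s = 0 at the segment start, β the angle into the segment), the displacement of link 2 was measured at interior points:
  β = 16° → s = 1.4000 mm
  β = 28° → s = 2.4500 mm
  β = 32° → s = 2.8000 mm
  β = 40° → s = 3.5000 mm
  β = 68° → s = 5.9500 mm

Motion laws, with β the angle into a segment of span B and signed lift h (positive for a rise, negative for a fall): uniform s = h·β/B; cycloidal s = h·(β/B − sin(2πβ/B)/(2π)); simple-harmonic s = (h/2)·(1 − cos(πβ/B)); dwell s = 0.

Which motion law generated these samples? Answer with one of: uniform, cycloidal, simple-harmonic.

candidates at β/B = r: uniform s = h·r (linear in β); cycloidal s = h·(r − sin(2πr)/(2π)); simple-harmonic s = (h/2)(1 − cos(πr))
β=16°: printed 1.4000 | uniform 1.4000, cycloidal 0.3404, simple-harmonic 0.6684
β=28°: printed 2.4500 | uniform 2.4500, cycloidal 1.5487, simple-harmonic 1.9110
β=32°: printed 2.8000 | uniform 2.8000, cycloidal 2.1452, simple-harmonic 2.4184
β=40°: printed 3.5000 | uniform 3.5000, cycloidal 3.5000, simple-harmonic 3.5000
β=68°: printed 5.9500 | uniform 5.9500, cycloidal 6.8513, simple-harmonic 6.6185
only one law matches every sample → uniform

uniform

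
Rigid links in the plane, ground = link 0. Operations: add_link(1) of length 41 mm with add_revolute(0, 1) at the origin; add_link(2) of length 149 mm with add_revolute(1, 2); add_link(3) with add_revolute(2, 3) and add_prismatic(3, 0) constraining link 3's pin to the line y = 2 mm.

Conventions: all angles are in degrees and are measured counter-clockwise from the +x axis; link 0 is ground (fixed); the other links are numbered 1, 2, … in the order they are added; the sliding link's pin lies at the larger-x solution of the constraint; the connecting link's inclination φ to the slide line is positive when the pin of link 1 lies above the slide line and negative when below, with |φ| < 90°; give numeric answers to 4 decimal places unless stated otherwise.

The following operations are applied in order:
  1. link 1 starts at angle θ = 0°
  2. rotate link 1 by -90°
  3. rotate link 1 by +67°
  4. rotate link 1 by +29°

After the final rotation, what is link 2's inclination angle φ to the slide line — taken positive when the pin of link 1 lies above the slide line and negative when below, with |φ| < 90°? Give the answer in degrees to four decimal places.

geometry: r = 41 mm, L = 149 mm, e = 2 mm; θ starts at 0°
rotate link 1 by -90°: θ ← 0° -90° = -90°
rotate link 1 by +67°: θ ← -90° +67° = -23°
rotate link 1 by +29°: θ ← -23° +29° = 6°
h = r sin θ − e = 4.285667 − 2 = 2.285667
sin φ = h / L = 2.285667 / 149 = 0.01534005
φ = arcsin(0.01534005) = 0.878954°

0.8790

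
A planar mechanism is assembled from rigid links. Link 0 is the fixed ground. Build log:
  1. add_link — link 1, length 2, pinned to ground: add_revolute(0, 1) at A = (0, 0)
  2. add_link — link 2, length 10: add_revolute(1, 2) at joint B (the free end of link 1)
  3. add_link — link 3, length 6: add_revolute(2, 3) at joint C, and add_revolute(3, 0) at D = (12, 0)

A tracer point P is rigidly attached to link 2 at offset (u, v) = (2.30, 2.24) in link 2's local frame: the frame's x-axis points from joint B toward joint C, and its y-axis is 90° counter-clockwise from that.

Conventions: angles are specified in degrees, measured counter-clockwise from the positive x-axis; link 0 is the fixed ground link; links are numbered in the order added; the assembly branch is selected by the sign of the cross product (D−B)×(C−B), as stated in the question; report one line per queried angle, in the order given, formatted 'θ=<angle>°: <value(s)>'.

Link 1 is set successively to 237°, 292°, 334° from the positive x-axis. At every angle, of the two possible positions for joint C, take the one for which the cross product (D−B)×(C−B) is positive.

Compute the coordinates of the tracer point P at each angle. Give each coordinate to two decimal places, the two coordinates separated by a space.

A=(0,0), D=(12.00,0)
θ=237°: B = A + 2.00·(cos237°, sin237°) = (-1.0893, -1.6773)
θ=237°: |BD| = 13.1963
θ=237°: circle(B,10.00) ∩ circle(D,6.00): a=9.0231, h=4.3109
θ=237°:   candidates: C₊=(7.3127,3.7455) cross=56.888; C₋=(8.4086,-4.8064) cross=-56.888
θ=237°:   branch + wants cross > 0 → take C=(7.3127,3.7455) (cross=56.888)
θ=237°: ex = (C−B)/|BC| = (0.8402,0.5423); ey = (-0.5423,0.8402)
θ=237°: P = B + 2.30·ex + 2.24·ey = (-0.3716,1.4520)
θ=292°: B = A + 2.00·(cos292°, sin292°) = (0.7492, -1.8544)
θ=292°: |BD| = 11.4026
θ=292°: circle(B,10.00) ∩ circle(D,6.00): a=8.5077, h=5.2554
θ=292°:   candidates: C₊=(8.2890,4.7147) cross=59.925; C₋=(9.9983,-5.6563) cross=-59.925
θ=292°:   branch + wants cross > 0 → take C=(8.2890,4.7147) (cross=59.925)
θ=292°: ex = (C−B)/|BC| = (0.7540,0.6569); ey = (-0.6569,0.7540)
θ=292°: P = B + 2.30·ex + 2.24·ey = (1.0119,1.3454)
θ=334°: B = A + 2.00·(cos334°, sin334°) = (1.7976, -0.8767)
θ=334°: |BD| = 10.2400
θ=334°: circle(B,10.00) ∩ circle(D,6.00): a=8.2450, h=5.6586
θ=334°:   candidates: C₊=(9.5278,5.4670) cross=57.944; C₋=(10.4968,-5.8086) cross=-57.944
θ=334°:   branch + wants cross > 0 → take C=(9.5278,5.4670) (cross=57.944)
θ=334°: ex = (C−B)/|BC| = (0.7730,0.6344); ey = (-0.6344,0.7730)
θ=334°: P = B + 2.30·ex + 2.24·ey = (2.1545,2.3139)

θ=237°: -0.37 1.45
θ=292°: 1.01 1.35
θ=334°: 2.15 2.31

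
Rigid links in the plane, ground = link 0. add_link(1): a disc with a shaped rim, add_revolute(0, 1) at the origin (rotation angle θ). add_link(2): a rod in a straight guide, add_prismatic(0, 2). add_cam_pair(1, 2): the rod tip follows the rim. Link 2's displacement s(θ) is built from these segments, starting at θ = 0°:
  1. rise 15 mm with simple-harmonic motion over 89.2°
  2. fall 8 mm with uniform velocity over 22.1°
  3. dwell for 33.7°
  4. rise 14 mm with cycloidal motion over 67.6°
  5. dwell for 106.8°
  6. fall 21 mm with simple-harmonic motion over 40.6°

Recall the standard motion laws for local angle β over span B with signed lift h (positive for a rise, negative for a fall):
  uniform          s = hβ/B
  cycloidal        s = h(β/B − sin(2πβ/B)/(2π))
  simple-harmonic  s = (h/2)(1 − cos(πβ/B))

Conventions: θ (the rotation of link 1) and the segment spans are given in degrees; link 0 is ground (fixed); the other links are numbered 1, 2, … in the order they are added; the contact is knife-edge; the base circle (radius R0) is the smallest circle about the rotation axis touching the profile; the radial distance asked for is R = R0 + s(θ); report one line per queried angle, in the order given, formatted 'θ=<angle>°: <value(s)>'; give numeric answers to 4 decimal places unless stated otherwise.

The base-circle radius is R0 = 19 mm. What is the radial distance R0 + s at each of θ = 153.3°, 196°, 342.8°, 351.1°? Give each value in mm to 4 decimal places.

segment 1 (0° to 89.2°, simple-harmonic, h = 15) is passed completely: s = 0.0000 + (15) = 15.0000
segment 2 (89.2° to 111.3°, uniform, h = -8) is passed completely: s = 15.0000 + (-8) = 7.0000
segment 3 (111.3° to 145°, dwell): s unchanged at 7.0000
θ = 153.3° falls in segment 4 (145° to 212.6°, cycloidal, h = 14): β = 153.3 − 145 = 8.3°, B = 67.6°; Δs = 14·(0.1228 − sin(2π·0.1228)/(2π)) = 0.1655; s = 7.0000 + 0.1655 = 7.1655
θ = 196° falls in segment 4 (145° to 212.6°, cycloidal, h = 14): β = 196 − 145 = 51°, B = 67.6°; Δs = 14·(0.7544 − sin(2π·0.7544)/(2π)) = 12.7894; s = 7.0000 + 12.7894 = 19.7894
segment 4 (145° to 212.6°, cycloidal, h = 14) is passed completely: s = 7.0000 + (14) = 21.0000
segment 5 (212.6° to 319.4°, dwell): s unchanged at 21.0000
θ = 342.8° falls in segment 6 (319.4° to 360°, simple-harmonic, h = -21): β = 342.8 − 319.4 = 23.4°, B = 40.6°; Δs = -21/2·(1 − cos(π·0.5764)) = -12.9946; s = 21.0000 − 12.9946 = 8.0054
θ = 351.1° falls in segment 6 (319.4° to 360°, simple-harmonic, h = -21): β = 351.1 − 319.4 = 31.7°, B = 40.6°; Δs = -21/2·(1 − cos(π·0.7808)) = -18.6069; s = 21.0000 − 18.6069 = 2.3931
θ=153.3°: R = R0 + s = 19 + 7.1655 = 26.1655
θ=196°: R = R0 + s = 19 + 19.7894 = 38.7894
θ=342.8°: R = R0 + s = 19 + 8.0054 = 27.0054
θ=351.1°: R = R0 + s = 19 + 2.3931 = 21.3931

θ=153.3°: 26.1655
θ=196°: 38.7894
θ=342.8°: 27.0054
θ=351.1°: 21.3931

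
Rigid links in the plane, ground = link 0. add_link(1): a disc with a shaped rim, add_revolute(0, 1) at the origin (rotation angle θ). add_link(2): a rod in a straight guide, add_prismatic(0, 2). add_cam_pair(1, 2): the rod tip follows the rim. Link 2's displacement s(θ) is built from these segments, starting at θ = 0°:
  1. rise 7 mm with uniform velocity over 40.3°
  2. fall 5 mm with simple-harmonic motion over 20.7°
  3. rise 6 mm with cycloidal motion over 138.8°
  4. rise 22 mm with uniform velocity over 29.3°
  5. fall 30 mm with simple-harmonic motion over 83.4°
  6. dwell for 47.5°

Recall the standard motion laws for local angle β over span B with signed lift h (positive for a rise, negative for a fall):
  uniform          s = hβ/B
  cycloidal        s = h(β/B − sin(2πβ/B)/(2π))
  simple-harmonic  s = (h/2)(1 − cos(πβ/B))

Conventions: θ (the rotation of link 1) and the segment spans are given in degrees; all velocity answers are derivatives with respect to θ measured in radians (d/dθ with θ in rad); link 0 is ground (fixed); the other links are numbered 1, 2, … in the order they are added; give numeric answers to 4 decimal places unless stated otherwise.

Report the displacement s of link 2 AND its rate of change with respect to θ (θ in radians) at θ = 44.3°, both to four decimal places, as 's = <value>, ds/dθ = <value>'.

segment 1 (0° to 40.3°, uniform, h = 7) is passed completely: s = 0.0000 + (7) = 7.0000
θ = 44.3° falls in segment 2 (40.3° to 61°, simple-harmonic, h = -5): β = 44.3 − 40.3 = 4°, B = 20.7°; Δs = -5/2·(1 − cos(π·0.1932)) = -0.4467; s = 7.0000 − 0.4467 = 6.5533
velocity in seg [40.3°–61°] (simple-harmonic), θ in radians: β = 4° = 0.0698 rad, B = 20.7° = 0.3613 rad; ds/dθ = (πh/(2B)) sin(πβ/B) = (π·(-5)/(2·0.3613)) sin(π·0.1932) = -12.401398 mm/rad

s = 6.5533, ds/dθ = -12.4014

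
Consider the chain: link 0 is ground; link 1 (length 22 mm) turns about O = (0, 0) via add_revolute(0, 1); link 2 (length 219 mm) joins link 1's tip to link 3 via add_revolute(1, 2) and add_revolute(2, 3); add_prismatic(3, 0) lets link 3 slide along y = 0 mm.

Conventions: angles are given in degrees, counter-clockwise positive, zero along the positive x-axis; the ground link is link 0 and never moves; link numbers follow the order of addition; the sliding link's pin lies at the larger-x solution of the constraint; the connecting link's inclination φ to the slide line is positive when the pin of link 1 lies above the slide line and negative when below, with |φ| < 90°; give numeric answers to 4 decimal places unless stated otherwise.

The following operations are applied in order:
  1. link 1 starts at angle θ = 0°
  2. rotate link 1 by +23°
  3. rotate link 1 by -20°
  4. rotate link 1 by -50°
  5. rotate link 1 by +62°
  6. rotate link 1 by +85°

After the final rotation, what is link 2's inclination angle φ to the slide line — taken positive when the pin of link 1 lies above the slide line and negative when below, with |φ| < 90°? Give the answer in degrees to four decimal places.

geometry: r = 22 mm, L = 219 mm, e = 0 mm; θ starts at 0°
rotate link 1 by +23°: θ ← 0° +23° = 23°
rotate link 1 by -20°: θ ← 23° -20° = 3°
rotate link 1 by -50°: θ ← 3° -50° = -47°
rotate link 1 by +62°: θ ← -47° +62° = 15°
rotate link 1 by +85°: θ ← 15° +85° = 100°
h = r sin θ − e = 21.665771 − 0 = 21.665771
sin φ = h / L = 21.665771 / 219 = 0.09893046
φ = arcsin(0.09893046) = 5.677585°

5.6776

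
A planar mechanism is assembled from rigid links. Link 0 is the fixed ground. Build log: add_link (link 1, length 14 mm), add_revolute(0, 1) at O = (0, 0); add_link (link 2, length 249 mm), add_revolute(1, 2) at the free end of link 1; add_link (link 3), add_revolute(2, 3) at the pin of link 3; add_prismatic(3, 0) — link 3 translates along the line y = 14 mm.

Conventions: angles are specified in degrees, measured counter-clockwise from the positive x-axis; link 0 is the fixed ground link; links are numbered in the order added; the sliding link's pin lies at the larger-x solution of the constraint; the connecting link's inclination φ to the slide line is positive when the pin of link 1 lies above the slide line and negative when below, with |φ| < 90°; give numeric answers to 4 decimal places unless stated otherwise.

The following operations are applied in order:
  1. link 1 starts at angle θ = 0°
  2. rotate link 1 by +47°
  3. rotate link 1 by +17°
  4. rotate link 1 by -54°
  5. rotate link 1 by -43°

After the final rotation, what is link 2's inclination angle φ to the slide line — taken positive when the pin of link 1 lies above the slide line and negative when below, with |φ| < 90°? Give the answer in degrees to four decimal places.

geometry: r = 14 mm, L = 249 mm, e = 14 mm; θ starts at 0°
rotate link 1 by +47°: θ ← 0° +47° = 47°
rotate link 1 by +17°: θ ← 47° +17° = 64°
rotate link 1 by -54°: θ ← 64° -54° = 10°
rotate link 1 by -43°: θ ← 10° -43° = -33°
h = r sin θ − e = -7.624946 − 14 = -21.624946
sin φ = h / L = -21.624946 / 249 = -0.08684717
φ = arcsin(-0.08684717) = -4.982253°

-4.9823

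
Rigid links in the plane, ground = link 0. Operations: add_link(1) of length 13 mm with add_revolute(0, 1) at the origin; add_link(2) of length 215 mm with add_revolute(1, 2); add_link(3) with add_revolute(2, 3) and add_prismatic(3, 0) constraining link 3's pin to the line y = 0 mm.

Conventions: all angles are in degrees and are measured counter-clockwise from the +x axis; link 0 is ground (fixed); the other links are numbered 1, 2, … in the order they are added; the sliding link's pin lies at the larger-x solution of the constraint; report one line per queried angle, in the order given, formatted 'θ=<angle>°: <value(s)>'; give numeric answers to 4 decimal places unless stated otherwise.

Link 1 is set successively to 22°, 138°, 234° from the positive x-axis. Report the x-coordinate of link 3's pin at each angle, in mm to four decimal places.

geometry: r = 13 mm, L = 215 mm, e = 0 mm
θ=22°: crank pin P = (r cos θ, r sin θ) = (12.053390, 4.869886)
θ=22°: h = r sin θ − e = 4.869886 − 0 = 4.869886
θ=22°: x = r cos θ + √(L² − h²) = 12.053390 + 214.944840 = 226.998230
θ=138°: crank pin P = (r cos θ, r sin θ) = (-9.660883, 8.698698)
θ=138°: h = r sin θ − e = 8.698698 − 0 = 8.698698
θ=138°: x = r cos θ + √(L² − h²) = -9.660883 + 214.823957 = 205.163075
θ=234°: crank pin P = (r cos θ, r sin θ) = (-7.641208, -10.517221)
θ=234°: h = r sin θ − e = -10.517221 − 0 = -10.517221
θ=234°: x = r cos θ + √(L² − h²) = -7.641208 + 214.742609 = 207.101401

θ=22°: 226.9982
θ=138°: 205.1631
θ=234°: 207.1014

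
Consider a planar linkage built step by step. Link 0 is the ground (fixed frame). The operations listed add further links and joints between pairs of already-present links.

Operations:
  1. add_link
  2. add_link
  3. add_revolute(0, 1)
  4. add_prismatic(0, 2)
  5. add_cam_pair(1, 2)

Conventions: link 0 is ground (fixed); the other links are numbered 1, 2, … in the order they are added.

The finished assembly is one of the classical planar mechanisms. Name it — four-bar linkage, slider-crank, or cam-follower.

links: 3 (incl. ground); joints: 1 revolute, 1 prismatic, 1 higher (cam) pair, forming one closed loop
3 links, revolute + prismatic + higher pair in one loop → cam-follower

cam-follower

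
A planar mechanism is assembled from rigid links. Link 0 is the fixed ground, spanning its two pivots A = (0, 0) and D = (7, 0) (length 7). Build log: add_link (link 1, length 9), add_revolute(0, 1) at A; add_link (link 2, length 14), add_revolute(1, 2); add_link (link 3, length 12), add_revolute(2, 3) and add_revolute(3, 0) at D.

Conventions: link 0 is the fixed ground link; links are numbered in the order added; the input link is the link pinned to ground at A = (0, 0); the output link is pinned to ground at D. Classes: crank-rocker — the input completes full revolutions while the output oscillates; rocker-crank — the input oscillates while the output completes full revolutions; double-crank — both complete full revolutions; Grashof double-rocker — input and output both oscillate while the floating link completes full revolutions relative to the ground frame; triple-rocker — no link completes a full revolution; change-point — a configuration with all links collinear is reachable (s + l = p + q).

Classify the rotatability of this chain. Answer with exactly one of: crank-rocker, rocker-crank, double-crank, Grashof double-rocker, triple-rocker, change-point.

lengths: ground=7, input=9, coupler=14, output=12
sorted: s=7 (shortest), l=14 (longest), p+q=21
s + l = 21 vs p + q = 21
s + l = p + q → change-point (collinear configuration reachable)

change-point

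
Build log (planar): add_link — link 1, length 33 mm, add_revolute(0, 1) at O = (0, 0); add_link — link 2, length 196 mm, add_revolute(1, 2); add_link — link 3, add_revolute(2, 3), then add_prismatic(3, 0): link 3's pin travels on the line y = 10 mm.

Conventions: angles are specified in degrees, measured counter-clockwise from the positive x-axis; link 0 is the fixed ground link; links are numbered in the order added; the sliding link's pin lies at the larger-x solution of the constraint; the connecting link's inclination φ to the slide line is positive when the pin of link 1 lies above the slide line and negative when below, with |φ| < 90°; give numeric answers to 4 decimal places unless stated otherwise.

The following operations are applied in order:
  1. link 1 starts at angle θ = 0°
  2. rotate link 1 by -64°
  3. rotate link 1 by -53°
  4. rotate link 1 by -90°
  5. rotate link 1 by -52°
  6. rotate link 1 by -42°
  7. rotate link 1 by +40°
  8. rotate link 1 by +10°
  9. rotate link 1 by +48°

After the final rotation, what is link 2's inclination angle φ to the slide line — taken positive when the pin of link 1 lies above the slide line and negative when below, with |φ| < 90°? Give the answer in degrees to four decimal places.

geometry: r = 33 mm, L = 196 mm, e = 10 mm; θ starts at 0°
rotate link 1 by -64°: θ ← 0° -64° = -64°
rotate link 1 by -53°: θ ← -64° -53° = -117°
rotate link 1 by -90°: θ ← -117° -90° = -207°
rotate link 1 by -52°: θ ← -207° -52° = -259°
rotate link 1 by -42°: θ ← -259° -42° = -301°
rotate link 1 by +40°: θ ← -301° +40° = -261°
rotate link 1 by +10°: θ ← -261° +10° = -251°
rotate link 1 by +48°: θ ← -251° +48° = -203°
h = r sin θ − e = 12.894127 − 10 = 2.894127
sin φ = h / L = 2.894127 / 196 = 0.01476596
φ = arcsin(0.01476596) = 0.846058°

0.8461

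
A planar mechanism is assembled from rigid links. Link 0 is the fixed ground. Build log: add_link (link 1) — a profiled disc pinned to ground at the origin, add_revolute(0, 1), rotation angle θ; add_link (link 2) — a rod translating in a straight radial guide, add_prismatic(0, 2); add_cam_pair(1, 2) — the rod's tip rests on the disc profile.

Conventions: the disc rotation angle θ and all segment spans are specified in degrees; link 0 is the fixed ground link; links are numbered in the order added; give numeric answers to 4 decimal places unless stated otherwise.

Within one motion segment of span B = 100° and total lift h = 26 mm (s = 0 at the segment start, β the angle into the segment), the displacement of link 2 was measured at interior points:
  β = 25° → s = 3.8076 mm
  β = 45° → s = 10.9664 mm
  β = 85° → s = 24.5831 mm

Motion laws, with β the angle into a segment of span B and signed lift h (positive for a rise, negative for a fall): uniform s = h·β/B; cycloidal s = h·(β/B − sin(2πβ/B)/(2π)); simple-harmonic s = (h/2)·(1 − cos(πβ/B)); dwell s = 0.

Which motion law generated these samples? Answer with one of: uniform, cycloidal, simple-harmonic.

candidates at β/B = r: uniform s = h·r (linear in β); cycloidal s = h·(r − sin(2πr)/(2π)); simple-harmonic s = (h/2)(1 − cos(πr))
β=25°: printed 3.8076 | uniform 6.5000, cycloidal 2.3620, simple-harmonic 3.8076
β=45°: printed 10.9664 | uniform 11.7000, cycloidal 10.4213, simple-harmonic 10.9664
β=85°: printed 24.5831 | uniform 22.1000, cycloidal 25.4477, simple-harmonic 24.5831
only one law matches every sample → simple-harmonic

simple-harmonic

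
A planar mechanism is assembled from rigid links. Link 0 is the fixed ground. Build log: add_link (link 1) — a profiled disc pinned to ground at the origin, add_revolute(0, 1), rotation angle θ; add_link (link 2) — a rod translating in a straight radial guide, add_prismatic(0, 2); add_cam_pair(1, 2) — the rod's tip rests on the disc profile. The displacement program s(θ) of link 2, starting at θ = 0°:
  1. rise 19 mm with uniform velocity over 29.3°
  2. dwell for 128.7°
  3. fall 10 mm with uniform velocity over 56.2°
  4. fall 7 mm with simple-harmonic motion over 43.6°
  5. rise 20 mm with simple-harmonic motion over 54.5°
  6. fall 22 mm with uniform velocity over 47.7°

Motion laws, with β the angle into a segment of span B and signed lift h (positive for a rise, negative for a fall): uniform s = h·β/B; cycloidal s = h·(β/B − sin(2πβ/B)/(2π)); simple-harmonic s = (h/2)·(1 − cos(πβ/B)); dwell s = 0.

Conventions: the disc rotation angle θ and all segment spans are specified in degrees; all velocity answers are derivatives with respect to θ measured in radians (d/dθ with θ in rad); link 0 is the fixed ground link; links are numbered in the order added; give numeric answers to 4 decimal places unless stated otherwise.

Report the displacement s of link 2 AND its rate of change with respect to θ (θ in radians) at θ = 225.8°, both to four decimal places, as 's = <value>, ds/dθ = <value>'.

seg 1 [0°–29.3°] uniform, h=19: full span → s += 19 → s = 19.0000
seg 2 [29.3°–158°] dwell: s stays 19.0000
seg 3 [158°–214.2°] uniform, h=-10: full span → s += -10 → s = 9.0000
seg 4 [214.2°–257.8°] simple-harmonic, h=-7: θ=225.8° here. β=11.6, B=43.6. -7/2·(1 − cos(π·0.2661)) = -1.1530 → s = 7.8470
velocity in seg [214.2°–257.8°] (simple-harmonic), θ in radians: β = 11.6° = 0.2025 rad, B = 43.6° = 0.7610 rad; ds/dθ = (πh/(2B)) sin(πβ/B) = (π·(-7)/(2·0.7610)) sin(π·0.2661) = -10.719504 mm/rad

s = 7.8470, ds/dθ = -10.7195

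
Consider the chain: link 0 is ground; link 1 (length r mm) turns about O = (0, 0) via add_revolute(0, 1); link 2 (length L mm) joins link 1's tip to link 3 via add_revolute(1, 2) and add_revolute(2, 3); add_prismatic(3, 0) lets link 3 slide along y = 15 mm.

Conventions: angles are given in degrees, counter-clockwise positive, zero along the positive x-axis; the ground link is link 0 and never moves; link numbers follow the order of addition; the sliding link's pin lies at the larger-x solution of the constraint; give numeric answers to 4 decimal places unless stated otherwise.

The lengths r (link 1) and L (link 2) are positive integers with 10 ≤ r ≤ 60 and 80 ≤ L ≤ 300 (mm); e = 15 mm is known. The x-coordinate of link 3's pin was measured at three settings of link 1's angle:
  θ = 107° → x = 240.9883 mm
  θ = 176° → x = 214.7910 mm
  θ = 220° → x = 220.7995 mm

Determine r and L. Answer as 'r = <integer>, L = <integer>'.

constraint per measurement: (x − r cos θ)² + (r sin θ − e)² = L²
subtracting the θ₁ and θ₂ equations cancels the r² and L² terms:
r = (x₁² − x₂²) / (2[(x₁cos θ₁ + e sin θ₁) − (x₂cos θ₂ + e sin θ₂)]) = 38.0000 → r = 38
L² = (x₁ − r cos θ₁)² + (r sin θ₁ − e)² = 64008.9935 → L = 253.0000 → L = 253
check at θ₃=220°: x = 220.7995 (printed 220.7995) ✓

r = 38, L = 253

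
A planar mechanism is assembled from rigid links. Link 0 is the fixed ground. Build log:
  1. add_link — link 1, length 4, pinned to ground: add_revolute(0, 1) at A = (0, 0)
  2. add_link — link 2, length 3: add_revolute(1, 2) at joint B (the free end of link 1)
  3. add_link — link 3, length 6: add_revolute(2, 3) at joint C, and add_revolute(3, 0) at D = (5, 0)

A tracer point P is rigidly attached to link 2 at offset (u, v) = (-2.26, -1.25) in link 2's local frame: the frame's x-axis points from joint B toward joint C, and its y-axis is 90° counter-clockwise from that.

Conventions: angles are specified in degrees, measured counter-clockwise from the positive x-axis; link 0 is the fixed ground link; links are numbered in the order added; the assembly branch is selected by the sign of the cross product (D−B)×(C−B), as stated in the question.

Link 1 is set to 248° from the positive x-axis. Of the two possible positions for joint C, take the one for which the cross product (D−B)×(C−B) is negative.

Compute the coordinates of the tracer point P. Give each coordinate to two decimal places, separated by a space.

A=(0,0), D=(5.00,0)
B = A + 4.00·(cos248°, sin248°) = (-1.4984, -3.7087)
|BD| = 7.4823
circle(B,3.00) ∩ circle(D,6.00): a=1.9369, h=2.2910
  candidates: C₊=(-0.9518,-0.7590) cross=17.142; C₋=(1.3193,-4.7384) cross=-17.142
  branch - wants cross < 0 → take C=(1.3193,-4.7384) (cross=-17.142)
ex = (C−B)/|BC| = (0.9393,-0.3432); ey = (0.3432,0.9393)
P = B + -2.26·ex + -1.25·ey = (-4.0502,-4.1071)

-4.05 -4.11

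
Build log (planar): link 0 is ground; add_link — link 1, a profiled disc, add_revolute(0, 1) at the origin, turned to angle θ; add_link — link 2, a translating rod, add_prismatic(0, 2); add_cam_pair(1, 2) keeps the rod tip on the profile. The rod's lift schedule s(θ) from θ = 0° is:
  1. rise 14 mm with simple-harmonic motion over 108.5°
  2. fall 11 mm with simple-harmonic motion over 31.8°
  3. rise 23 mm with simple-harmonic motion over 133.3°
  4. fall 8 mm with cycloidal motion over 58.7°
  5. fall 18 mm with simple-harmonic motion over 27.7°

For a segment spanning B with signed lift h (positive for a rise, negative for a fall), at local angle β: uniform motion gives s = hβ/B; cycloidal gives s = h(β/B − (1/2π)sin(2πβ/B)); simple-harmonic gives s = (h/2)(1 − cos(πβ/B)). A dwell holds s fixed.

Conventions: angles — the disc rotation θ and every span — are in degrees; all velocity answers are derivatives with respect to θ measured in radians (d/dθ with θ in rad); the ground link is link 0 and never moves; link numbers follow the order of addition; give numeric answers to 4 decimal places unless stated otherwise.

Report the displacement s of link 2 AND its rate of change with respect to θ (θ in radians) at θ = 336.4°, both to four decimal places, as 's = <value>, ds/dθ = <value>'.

seg 1 [0°–108.5°] simple-harmonic, h=14: full span → s += 14 → s = 14.0000
seg 2 [108.5°–140.3°] simple-harmonic, h=-11: full span → s += -11 → s = 3.0000
seg 3 [140.3°–273.6°] simple-harmonic, h=23: full span → s += 23 → s = 26.0000
seg 4 [273.6°–332.3°] cycloidal, h=-8: full span → s += -8 → s = 18.0000
seg 5 [332.3°–360°] simple-harmonic, h=-18: θ=336.4° here. β=4.1, B=27.7. -18/2·(1 − cos(π·0.1480)) = -0.9556 → s = 17.0444
velocity in seg [332.3°–360°] (simple-harmonic), θ in radians: β = 4.1° = 0.0716 rad, B = 27.7° = 0.4835 rad; ds/dθ = (πh/(2B)) sin(πβ/B) = (π·(-18)/(2·0.4835)) sin(π·0.1480) = -26.225505 mm/rad

s = 17.0444, ds/dθ = -26.2255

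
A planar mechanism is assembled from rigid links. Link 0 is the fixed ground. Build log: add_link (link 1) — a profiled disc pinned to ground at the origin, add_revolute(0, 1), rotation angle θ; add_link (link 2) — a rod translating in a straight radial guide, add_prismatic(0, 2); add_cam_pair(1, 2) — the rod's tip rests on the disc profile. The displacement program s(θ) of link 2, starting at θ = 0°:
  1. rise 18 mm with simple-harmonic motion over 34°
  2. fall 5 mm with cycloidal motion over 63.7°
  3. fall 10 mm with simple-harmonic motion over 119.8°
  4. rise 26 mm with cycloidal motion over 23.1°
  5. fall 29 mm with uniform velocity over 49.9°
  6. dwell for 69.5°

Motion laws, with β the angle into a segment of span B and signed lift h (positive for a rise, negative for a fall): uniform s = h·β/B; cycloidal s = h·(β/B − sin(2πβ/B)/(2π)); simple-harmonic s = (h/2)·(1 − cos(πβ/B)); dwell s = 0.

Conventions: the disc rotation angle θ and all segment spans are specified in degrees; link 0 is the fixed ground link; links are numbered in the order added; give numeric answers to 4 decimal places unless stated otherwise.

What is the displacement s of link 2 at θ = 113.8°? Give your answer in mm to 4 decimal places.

seg 1 [0°–34°] simple-harmonic, h=18: full span → s += 18 → s = 18.0000
seg 2 [34°–97.7°] cycloidal, h=-5: full span → s += -5 → s = 13.0000
seg 3 [97.7°–217.5°] simple-harmonic, h=-10: θ=113.8° here. β=16.1, B=119.8. -10/2·(1 − cos(π·0.1344)) = -0.4391 → s = 12.5609

12.5609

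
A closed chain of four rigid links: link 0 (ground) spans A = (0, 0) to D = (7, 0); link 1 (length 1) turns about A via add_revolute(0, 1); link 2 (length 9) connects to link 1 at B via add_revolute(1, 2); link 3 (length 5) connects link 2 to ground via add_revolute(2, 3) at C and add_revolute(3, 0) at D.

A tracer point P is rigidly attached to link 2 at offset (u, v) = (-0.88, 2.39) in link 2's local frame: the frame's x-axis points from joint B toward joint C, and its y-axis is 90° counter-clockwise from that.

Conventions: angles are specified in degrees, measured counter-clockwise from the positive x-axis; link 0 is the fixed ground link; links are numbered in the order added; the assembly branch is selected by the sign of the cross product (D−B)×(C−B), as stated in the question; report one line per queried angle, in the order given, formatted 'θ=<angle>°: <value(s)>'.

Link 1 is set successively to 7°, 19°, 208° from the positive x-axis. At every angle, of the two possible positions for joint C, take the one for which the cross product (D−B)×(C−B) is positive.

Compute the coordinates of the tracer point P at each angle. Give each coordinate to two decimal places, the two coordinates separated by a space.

A=(0,0), D=(7.00,0)
θ=7°: B = A + 1.00·(cos7°, sin7°) = (0.9925, 0.1219)
θ=7°: |BD| = 6.0087
θ=7°: circle(B,9.00) ∩ circle(D,5.00): a=7.6643, h=4.7180
θ=7°:   candidates: C₊=(8.7509,4.6834) cross=28.349; C₋=(8.5595,-4.7506) cross=-28.349
θ=7°:   branch + wants cross > 0 → take C=(8.7509,4.6834) (cross=28.349)
θ=7°: ex = (C−B)/|BC| = (0.8620,0.5068); ey = (-0.5068,0.8620)
θ=7°: P = B + -0.88·ex + 2.39·ey = (-0.9774,1.7361)
θ=19°: B = A + 1.00·(cos19°, sin19°) = (0.9455, 0.3256)
θ=19°: |BD| = 6.0632
θ=19°: circle(B,9.00) ∩ circle(D,5.00): a=7.6496, h=4.7417
θ=19°:   candidates: C₊=(8.8387,4.6496) cross=28.750; C₋=(8.3295,-4.8200) cross=-28.750
θ=19°:   branch + wants cross > 0 → take C=(8.8387,4.6496) (cross=28.750)
θ=19°: ex = (C−B)/|BC| = (0.8770,0.4805); ey = (-0.4805,0.8770)
θ=19°: P = B + -0.88·ex + 2.39·ey = (-0.9745,1.9988)
θ=208°: B = A + 1.00·(cos208°, sin208°) = (-0.8829, -0.4695)
θ=208°: |BD| = 7.8969
θ=208°: circle(B,9.00) ∩ circle(D,5.00): a=7.4941, h=4.9838
θ=208°:   candidates: C₊=(6.3017,4.9510) cross=39.356; C₋=(6.8942,-4.9989) cross=-39.356
θ=208°:   branch + wants cross > 0 → take C=(6.3017,4.9510) (cross=39.356)
θ=208°: ex = (C−B)/|BC| = (0.7983,0.6023); ey = (-0.6023,0.7983)
θ=208°: P = B + -0.88·ex + 2.39·ey = (-3.0249,0.9084)

θ=7°: -0.98 1.74
θ=19°: -0.97 2.00
θ=208°: -3.02 0.91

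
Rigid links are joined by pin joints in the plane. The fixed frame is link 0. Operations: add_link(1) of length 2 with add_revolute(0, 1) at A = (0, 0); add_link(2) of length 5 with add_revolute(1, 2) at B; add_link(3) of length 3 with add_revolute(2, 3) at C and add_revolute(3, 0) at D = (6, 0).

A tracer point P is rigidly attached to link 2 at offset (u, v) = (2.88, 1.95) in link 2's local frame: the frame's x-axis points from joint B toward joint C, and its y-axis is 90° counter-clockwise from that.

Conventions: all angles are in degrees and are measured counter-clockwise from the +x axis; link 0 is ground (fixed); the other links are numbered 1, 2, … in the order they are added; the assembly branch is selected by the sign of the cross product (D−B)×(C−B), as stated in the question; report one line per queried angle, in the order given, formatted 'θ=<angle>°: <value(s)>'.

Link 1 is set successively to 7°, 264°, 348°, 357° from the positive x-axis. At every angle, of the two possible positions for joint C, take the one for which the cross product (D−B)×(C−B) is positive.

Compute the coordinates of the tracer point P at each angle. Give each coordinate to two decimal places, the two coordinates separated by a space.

A=(0,0), D=(6.00,0)
θ=7°: B = A + 2.00·(cos7°, sin7°) = (1.9851, 0.2437)
θ=7°: |BD| = 4.0223
θ=7°: circle(B,5.00) ∩ circle(D,3.00): a=4.0001, h=2.9999
θ=7°:   candidates: C₊=(6.1596,2.9958) cross=12.067; C₋=(5.7960,-2.9931) cross=-12.067
θ=7°:   branch + wants cross > 0 → take C=(6.1596,2.9958) (cross=12.067)
θ=7°: ex = (C−B)/|BC| = (0.8349,0.5504); ey = (-0.5504,0.8349)
θ=7°: P = B + 2.88·ex + 1.95·ey = (3.3163,3.4570)
θ=264°: B = A + 2.00·(cos264°, sin264°) = (-0.2091, -1.9890)
θ=264°: |BD| = 6.5199
θ=264°: circle(B,5.00) ∩ circle(D,3.00): a=4.4870, h=2.2062
θ=264°:   candidates: C₊=(3.3909,1.4808) cross=14.384; C₋=(4.7370,-2.7212) cross=-14.384
θ=264°:   branch + wants cross > 0 → take C=(3.3909,1.4808) (cross=14.384)
θ=264°: ex = (C−B)/|BC| = (0.7200,0.6940); ey = (-0.6940,0.7200)
θ=264°: P = B + 2.88·ex + 1.95·ey = (0.5113,1.4136)
θ=348°: B = A + 2.00·(cos348°, sin348°) = (1.9563, -0.4158)
θ=348°: |BD| = 4.0650
θ=348°: circle(B,5.00) ∩ circle(D,3.00): a=4.0005, h=2.9993
θ=348°:   candidates: C₊=(5.6290,2.9770) cross=12.192; C₋=(6.2426,-2.9902) cross=-12.192
θ=348°:   branch + wants cross > 0 → take C=(5.6290,2.9770) (cross=12.192)
θ=348°: ex = (C−B)/|BC| = (0.7345,0.6786); ey = (-0.6786,0.7345)
θ=348°: P = B + 2.88·ex + 1.95·ey = (2.7486,2.9708)
θ=357°: B = A + 2.00·(cos357°, sin357°) = (1.9973, -0.1047)
θ=357°: |BD| = 4.0041
θ=357°: circle(B,5.00) ∩ circle(D,3.00): a=4.0000, h=3.0000
θ=357°:   candidates: C₊=(5.9175,2.9989) cross=12.012; C₋=(6.0743,-2.9991) cross=-12.012
θ=357°:   branch + wants cross > 0 → take C=(5.9175,2.9989) (cross=12.012)
θ=357°: ex = (C−B)/|BC| = (0.7840,0.6207); ey = (-0.6207,0.7840)
θ=357°: P = B + 2.88·ex + 1.95·ey = (3.0449,3.2118)

θ=7°: 3.32 3.46
θ=264°: 0.51 1.41
θ=348°: 2.75 2.97
θ=357°: 3.04 3.21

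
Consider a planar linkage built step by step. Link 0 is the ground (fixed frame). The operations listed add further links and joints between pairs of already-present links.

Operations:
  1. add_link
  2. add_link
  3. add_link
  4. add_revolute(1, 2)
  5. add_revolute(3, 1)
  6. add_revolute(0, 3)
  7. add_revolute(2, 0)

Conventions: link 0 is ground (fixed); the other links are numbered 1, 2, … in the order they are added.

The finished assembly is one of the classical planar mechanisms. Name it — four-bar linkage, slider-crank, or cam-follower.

links: 4 (incl. ground); joints: 4 revolute, 0 prismatic, 0 higher (cam) pair, forming one closed loop
4 links in a single 4R loop → four-bar linkage

four-bar linkage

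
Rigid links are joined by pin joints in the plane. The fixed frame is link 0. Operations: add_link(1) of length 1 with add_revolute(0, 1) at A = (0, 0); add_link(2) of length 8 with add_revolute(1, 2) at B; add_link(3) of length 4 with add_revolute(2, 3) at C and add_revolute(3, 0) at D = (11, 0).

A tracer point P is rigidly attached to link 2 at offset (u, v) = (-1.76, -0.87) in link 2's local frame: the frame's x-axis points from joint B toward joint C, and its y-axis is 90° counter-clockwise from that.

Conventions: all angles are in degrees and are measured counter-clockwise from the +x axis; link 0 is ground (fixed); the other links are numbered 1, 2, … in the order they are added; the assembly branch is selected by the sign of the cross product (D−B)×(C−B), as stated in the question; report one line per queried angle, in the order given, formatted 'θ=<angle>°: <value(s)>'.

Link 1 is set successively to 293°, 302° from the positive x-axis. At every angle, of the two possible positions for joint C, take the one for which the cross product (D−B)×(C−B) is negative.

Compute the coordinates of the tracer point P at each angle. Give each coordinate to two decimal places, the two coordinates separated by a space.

A=(0,0), D=(11.00,0)
θ=293°: B = A + 1.00·(cos293°, sin293°) = (0.3907, -0.9205)
θ=293°: |BD| = 10.6491
θ=293°: circle(B,8.00) ∩ circle(D,4.00): a=7.5783, h=2.5632
θ=293°:   candidates: C₊=(7.7191,2.2881) cross=27.296; C₋=(8.1622,-2.8190) cross=-27.296
θ=293°:   branch - wants cross < 0 → take C=(8.1622,-2.8190) (cross=-27.296)
θ=293°: ex = (C−B)/|BC| = (0.9714,-0.2373); ey = (0.2373,0.9714)
θ=293°: P = B + -1.76·ex + -0.87·ey = (-1.5255,-1.3480)
θ=302°: B = A + 1.00·(cos302°, sin302°) = (0.5299, -0.8480)
θ=302°: |BD| = 10.5044
θ=302°: circle(B,8.00) ∩ circle(D,4.00): a=7.5369, h=2.6822
θ=302°:   candidates: C₊=(7.8257,2.4339) cross=28.175; C₋=(8.2588,-2.9131) cross=-28.175
θ=302°:   branch - wants cross < 0 → take C=(8.2588,-2.9131) (cross=-28.175)
θ=302°: ex = (C−B)/|BC| = (0.9661,-0.2581); ey = (0.2581,0.9661)
θ=302°: P = B + -1.76·ex + -0.87·ey = (-1.3950,-1.2343)

θ=293°: -1.53 -1.35
θ=302°: -1.40 -1.23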